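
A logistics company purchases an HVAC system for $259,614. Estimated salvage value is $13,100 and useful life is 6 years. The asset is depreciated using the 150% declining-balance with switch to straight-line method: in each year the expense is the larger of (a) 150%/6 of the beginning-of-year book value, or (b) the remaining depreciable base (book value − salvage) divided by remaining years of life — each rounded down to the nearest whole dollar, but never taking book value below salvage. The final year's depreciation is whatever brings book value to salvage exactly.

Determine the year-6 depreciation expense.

Depreciable base = $259,614 − $13,100 = $246,514.
Year 1: DB = ⌊$259,614 × 150%/6⌋ = $64,903; SL = ⌊$246,514/6⌋ = $41,085 → take DB $64,903. Book value $194,711.
Year 2: DB = ⌊$194,711 × 150%/6⌋ = $48,677; SL = ⌊$181,611/5⌋ = $36,322 → take DB $48,677. Book value $146,034.
Year 3: DB = ⌊$146,034 × 150%/6⌋ = $36,508; SL = ⌊$132,934/4⌋ = $33,233 → take DB $36,508. Book value $109,526.
Year 4: DB = ⌊$109,526 × 150%/6⌋ = $27,381; SL = ⌊$96,426/3⌋ = $32,142 → take SL $32,142. Book value $77,384.
Year 5: DB = ⌊$77,384 × 150%/6⌋ = $19,346; SL = ⌊$64,284/2⌋ = $32,142 → take SL $32,142. Book value $45,242.
Year 6 (final): $45,242 − $13,100 = $32,142. Book value $13,100.

$32,142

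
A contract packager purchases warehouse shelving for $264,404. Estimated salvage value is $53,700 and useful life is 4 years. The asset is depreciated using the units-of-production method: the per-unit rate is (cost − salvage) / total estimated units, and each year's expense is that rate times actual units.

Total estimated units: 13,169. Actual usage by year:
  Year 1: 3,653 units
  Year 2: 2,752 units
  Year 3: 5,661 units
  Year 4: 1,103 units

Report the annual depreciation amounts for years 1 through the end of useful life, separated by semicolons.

$58,448; $44,032; $90,576; $17,648

Depreciable base = $264,404 − $53,700 = $210,704.
Rate = $210,704 / 13,169 units = $16 per unit.
Year 1: 3,653 × $16 = $58,448. Book value $205,956.
Year 2: 2,752 × $16 = $44,032. Book value $161,924.
Year 3: 5,661 × $16 = $90,576. Book value $71,348.
Year 4: 1,103 × $16 = $17,648. Book value $53,700.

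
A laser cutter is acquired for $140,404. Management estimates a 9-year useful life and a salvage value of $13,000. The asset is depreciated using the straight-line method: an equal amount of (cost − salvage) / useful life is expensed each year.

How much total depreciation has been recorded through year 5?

Depreciable base = $140,404 − $13,000 = $127,404.
Annual expense = $127,404 / 9 = $14,156.
End of year 1: book value $126,248.
End of year 2: book value $112,092.
End of year 3: book value $97,936.
End of year 4: book value $83,780.
End of year 5: book value $69,624.
Accumulated through year 5 = $140,404 − $69,624 = $70,780.

$70,780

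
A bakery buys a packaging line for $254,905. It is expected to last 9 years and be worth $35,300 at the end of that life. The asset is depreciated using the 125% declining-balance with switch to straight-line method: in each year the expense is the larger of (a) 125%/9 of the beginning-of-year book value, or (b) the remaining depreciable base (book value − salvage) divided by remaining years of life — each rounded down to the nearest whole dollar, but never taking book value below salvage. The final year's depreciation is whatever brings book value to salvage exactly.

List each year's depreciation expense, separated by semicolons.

Depreciable base = $254,905 − $35,300 = $219,605.
Year 1: DB = ⌊$254,905 × 125%/9⌋ = $35,403; SL = ⌊$219,605/9⌋ = $24,400 → take DB $35,403. Book value $219,502.
Year 2: DB = ⌊$219,502 × 125%/9⌋ = $30,486; SL = ⌊$184,202/8⌋ = $23,025 → take DB $30,486. Book value $189,016.
Year 3: DB = ⌊$189,016 × 125%/9⌋ = $26,252; SL = ⌊$153,716/7⌋ = $21,959 → take DB $26,252. Book value $162,764.
Year 4: DB = ⌊$162,764 × 125%/9⌋ = $22,606; SL = ⌊$127,464/6⌋ = $21,244 → take DB $22,606. Book value $140,158.
Year 5: DB = ⌊$140,158 × 125%/9⌋ = $19,466; SL = ⌊$104,858/5⌋ = $20,971 → take SL $20,971. Book value $119,187.
Year 6: DB = ⌊$119,187 × 125%/9⌋ = $16,553; SL = ⌊$83,887/4⌋ = $20,971 → take SL $20,971. Book value $98,216.
Year 7: DB = ⌊$98,216 × 125%/9⌋ = $13,641; SL = ⌊$62,916/3⌋ = $20,972 → take SL $20,972. Book value $77,244.
Year 8: DB = ⌊$77,244 × 125%/9⌋ = $10,728; SL = ⌊$41,944/2⌋ = $20,972 → take SL $20,972. Book value $56,272.
Year 9 (final): $56,272 − $35,300 = $20,972. Book value $35,300.

$35,403; $30,486; $26,252; $22,606; $20,971; $20,971; $20,972; $20,972; $20,972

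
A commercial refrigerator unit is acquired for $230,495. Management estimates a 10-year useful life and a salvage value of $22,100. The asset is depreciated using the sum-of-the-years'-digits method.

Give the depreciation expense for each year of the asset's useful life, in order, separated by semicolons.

$37,890; $34,101; $30,312; $26,523; $22,734; $18,945; $15,156; $11,367; $7,578; $3,789

Depreciable base = $230,495 − $22,100 = $208,395.
Sum of the years' digits = 10+9+8+7+6+5+4+3+2+1 = 55.
Year 1: $208,395 × 10/55 = $37,890. Book value $192,605.
Year 2: $208,395 × 9/55 = $34,101. Book value $158,504.
Year 3: $208,395 × 8/55 = $30,312. Book value $128,192.
Year 4: $208,395 × 7/55 = $26,523. Book value $101,669.
Year 5: $208,395 × 6/55 = $22,734. Book value $78,935.
Year 6: $208,395 × 5/55 = $18,945. Book value $59,990.
Year 7: $208,395 × 4/55 = $15,156. Book value $44,834.
Year 8: $208,395 × 3/55 = $11,367. Book value $33,467.
Year 9: $208,395 × 2/55 = $7,578. Book value $25,889.
Year 10: $208,395 × 1/55 = $3,789. Book value $22,100.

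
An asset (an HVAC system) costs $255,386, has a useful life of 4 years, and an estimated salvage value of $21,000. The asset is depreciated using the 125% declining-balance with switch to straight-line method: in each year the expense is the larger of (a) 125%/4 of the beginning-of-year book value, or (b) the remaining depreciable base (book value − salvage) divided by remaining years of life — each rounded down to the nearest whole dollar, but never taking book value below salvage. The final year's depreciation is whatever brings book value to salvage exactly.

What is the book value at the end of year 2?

Depreciable base = $255,386 − $21,000 = $234,386.
Year 1: DB = ⌊$255,386 × 125%/4⌋ = $79,808; SL = ⌊$234,386/4⌋ = $58,596 → take DB $79,808. Book value $175,578.
Year 2: DB = ⌊$175,578 × 125%/4⌋ = $54,868; SL = ⌊$154,578/3⌋ = $51,526 → take DB $54,868. Book value $120,710.

$120,710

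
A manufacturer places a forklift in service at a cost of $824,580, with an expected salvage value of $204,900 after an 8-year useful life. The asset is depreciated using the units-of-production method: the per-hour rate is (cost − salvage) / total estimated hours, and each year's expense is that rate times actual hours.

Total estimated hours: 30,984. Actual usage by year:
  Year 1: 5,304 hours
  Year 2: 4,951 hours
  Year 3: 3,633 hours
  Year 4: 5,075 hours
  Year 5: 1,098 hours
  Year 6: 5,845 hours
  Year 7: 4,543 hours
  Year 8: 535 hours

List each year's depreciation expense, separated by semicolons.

Depreciable base = $824,580 − $204,900 = $619,680.
Rate = $619,680 / 30,984 hours = $20 per hour.
Year 1: 5,304 × $20 = $106,080. Book value $718,500.
Year 2: 4,951 × $20 = $99,020. Book value $619,480.
Year 3: 3,633 × $20 = $72,660. Book value $546,820.
Year 4: 5,075 × $20 = $101,500. Book value $445,320.
Year 5: 1,098 × $20 = $21,960. Book value $423,360.
Year 6: 5,845 × $20 = $116,900. Book value $306,460.
Year 7: 4,543 × $20 = $90,860. Book value $215,600.
Year 8: 535 × $20 = $10,700. Book value $204,900.

$106,080; $99,020; $72,660; $101,500; $21,960; $116,900; $90,860; $10,700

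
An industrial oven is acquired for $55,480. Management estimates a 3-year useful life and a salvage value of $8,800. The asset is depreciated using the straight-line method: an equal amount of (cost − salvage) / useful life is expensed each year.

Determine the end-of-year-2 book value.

$24,360

Depreciable base = $55,480 − $8,800 = $46,680.
Annual expense = $46,680 / 3 = $15,560.
End of year 1: book value $39,920.
End of year 2: book value $24,360.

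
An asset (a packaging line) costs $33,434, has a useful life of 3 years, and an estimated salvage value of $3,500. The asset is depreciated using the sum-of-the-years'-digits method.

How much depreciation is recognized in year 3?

Depreciable base = $33,434 − $3,500 = $29,934.
Sum of the years' digits = 3+2+1 = 6.
Year 1: $29,934 × 3/6 = $14,967. Book value $18,467.
Year 2: $29,934 × 2/6 = $9,978. Book value $8,489.
Year 3: $29,934 × 1/6 = $4,989. Book value $3,500.

$4,989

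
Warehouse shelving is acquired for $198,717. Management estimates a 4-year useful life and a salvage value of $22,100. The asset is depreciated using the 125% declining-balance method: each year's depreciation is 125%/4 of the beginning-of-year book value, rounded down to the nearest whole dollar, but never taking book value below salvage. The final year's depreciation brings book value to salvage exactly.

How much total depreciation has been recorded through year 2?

Depreciable base = $198,717 − $22,100 = $176,617.
Year 1: ⌊$198,717 × 125%/4⌋ = $62,099. Book value $136,618.
Year 2: ⌊$136,618 × 125%/4⌋ = $42,693. Book value $93,925.
Accumulated through year 2 = $198,717 − $93,925 = $104,792.

$104,792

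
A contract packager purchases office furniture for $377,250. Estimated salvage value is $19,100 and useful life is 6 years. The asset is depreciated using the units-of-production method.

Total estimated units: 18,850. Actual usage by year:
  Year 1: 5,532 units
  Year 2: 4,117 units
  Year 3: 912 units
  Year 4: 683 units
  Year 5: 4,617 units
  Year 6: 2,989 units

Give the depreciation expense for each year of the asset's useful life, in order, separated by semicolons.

$105,108; $78,223; $17,328; $12,977; $87,723; $56,791

Depreciable base = $377,250 − $19,100 = $358,150.
Rate = $358,150 / 18,850 units = $19 per unit.
Year 1: 5,532 × $19 = $105,108. Book value $272,142.
Year 2: 4,117 × $19 = $78,223. Book value $193,919.
Year 3: 912 × $19 = $17,328. Book value $176,591.
Year 4: 683 × $19 = $12,977. Book value $163,614.
Year 5: 4,617 × $19 = $87,723. Book value $75,891.
Year 6: 2,989 × $19 = $56,791. Book value $19,100.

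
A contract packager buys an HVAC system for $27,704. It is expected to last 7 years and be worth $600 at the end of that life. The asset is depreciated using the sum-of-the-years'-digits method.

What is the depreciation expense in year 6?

Depreciable base = $27,704 − $600 = $27,104.
Sum of the years' digits = 7+6+5+4+3+2+1 = 28.
Year 1: $27,104 × 7/28 = $6,776. Book value $20,928.
Year 2: $27,104 × 6/28 = $5,808. Book value $15,120.
Year 3: $27,104 × 5/28 = $4,840. Book value $10,280.
Year 4: $27,104 × 4/28 = $3,872. Book value $6,408.
Year 5: $27,104 × 3/28 = $2,904. Book value $3,504.
Year 6: $27,104 × 2/28 = $1,936. Book value $1,568.

$1,936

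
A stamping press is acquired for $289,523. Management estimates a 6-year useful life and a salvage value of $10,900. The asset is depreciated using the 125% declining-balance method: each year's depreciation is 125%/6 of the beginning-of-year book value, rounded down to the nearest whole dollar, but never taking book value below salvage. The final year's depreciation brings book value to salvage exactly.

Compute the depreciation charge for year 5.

$23,692

Depreciable base = $289,523 − $10,900 = $278,623.
Year 1: ⌊$289,523 × 125%/6⌋ = $60,317. Book value $229,206.
Year 2: ⌊$229,206 × 125%/6⌋ = $47,751. Book value $181,455.
Year 3: ⌊$181,455 × 125%/6⌋ = $37,803. Book value $143,652.
Year 4: ⌊$143,652 × 125%/6⌋ = $29,927. Book value $113,725.
Year 5: ⌊$113,725 × 125%/6⌋ = $23,692. Book value $90,033.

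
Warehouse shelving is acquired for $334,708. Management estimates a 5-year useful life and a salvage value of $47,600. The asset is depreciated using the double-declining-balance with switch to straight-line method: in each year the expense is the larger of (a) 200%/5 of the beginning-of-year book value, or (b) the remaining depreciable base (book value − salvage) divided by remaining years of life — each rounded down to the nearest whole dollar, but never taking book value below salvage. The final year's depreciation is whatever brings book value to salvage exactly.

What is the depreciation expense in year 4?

Depreciable base = $334,708 − $47,600 = $287,108.
Year 1: DB = ⌊$334,708 × 200%/5⌋ = $133,883; SL = ⌊$287,108/5⌋ = $57,421 → take DB $133,883. Book value $200,825.
Year 2: DB = ⌊$200,825 × 200%/5⌋ = $80,330; SL = ⌊$153,225/4⌋ = $38,306 → take DB $80,330. Book value $120,495.
Year 3: DB = ⌊$120,495 × 200%/5⌋ = $48,198; SL = ⌊$72,895/3⌋ = $24,298 → take DB $48,198. Book value $72,297.
Year 4: DB = ⌊$72,297 × 200%/5⌋ = $28,918; SL = ⌊$24,697/2⌋ = $12,348 → take DB $28,918, capped at $24,697. Book value $47,600.

$24,697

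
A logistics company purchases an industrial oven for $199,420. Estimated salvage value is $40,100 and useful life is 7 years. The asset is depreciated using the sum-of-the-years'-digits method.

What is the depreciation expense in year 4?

Depreciable base = $199,420 − $40,100 = $159,320.
Sum of the years' digits = 7+6+5+4+3+2+1 = 28.
Year 1: $159,320 × 7/28 = $39,830. Book value $159,590.
Year 2: $159,320 × 6/28 = $34,140. Book value $125,450.
Year 3: $159,320 × 5/28 = $28,450. Book value $97,000.
Year 4: $159,320 × 4/28 = $22,760. Book value $74,240.

$22,760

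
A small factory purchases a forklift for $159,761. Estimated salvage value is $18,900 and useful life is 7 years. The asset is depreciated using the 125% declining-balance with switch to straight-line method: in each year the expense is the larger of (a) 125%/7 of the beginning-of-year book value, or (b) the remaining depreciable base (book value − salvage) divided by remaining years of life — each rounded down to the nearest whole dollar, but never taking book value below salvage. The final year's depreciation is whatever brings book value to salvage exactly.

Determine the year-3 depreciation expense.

$19,249

Depreciable base = $159,761 − $18,900 = $140,861.
Year 1: DB = ⌊$159,761 × 125%/7⌋ = $28,528; SL = ⌊$140,861/7⌋ = $20,123 → take DB $28,528. Book value $131,233.
Year 2: DB = ⌊$131,233 × 125%/7⌋ = $23,434; SL = ⌊$112,333/6⌋ = $18,722 → take DB $23,434. Book value $107,799.
Year 3: DB = ⌊$107,799 × 125%/7⌋ = $19,249; SL = ⌊$88,899/5⌋ = $17,779 → take DB $19,249. Book value $88,550.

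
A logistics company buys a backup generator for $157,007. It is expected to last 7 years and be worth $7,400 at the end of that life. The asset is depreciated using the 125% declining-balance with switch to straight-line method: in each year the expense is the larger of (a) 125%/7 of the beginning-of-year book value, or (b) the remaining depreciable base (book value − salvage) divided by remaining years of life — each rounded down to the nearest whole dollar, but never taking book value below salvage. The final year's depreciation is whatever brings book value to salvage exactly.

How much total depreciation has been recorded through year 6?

Depreciable base = $157,007 − $7,400 = $149,607.
Year 1: DB = ⌊$157,007 × 125%/7⌋ = $28,036; SL = ⌊$149,607/7⌋ = $21,372 → take DB $28,036. Book value $128,971.
Year 2: DB = ⌊$128,971 × 125%/7⌋ = $23,030; SL = ⌊$121,571/6⌋ = $20,261 → take DB $23,030. Book value $105,941.
Year 3: DB = ⌊$105,941 × 125%/7⌋ = $18,918; SL = ⌊$98,541/5⌋ = $19,708 → take SL $19,708. Book value $86,233.
Year 4: DB = ⌊$86,233 × 125%/7⌋ = $15,398; SL = ⌊$78,833/4⌋ = $19,708 → take SL $19,708. Book value $66,525.
Year 5: DB = ⌊$66,525 × 125%/7⌋ = $11,879; SL = ⌊$59,125/3⌋ = $19,708 → take SL $19,708. Book value $46,817.
Year 6: DB = ⌊$46,817 × 125%/7⌋ = $8,360; SL = ⌊$39,417/2⌋ = $19,708 → take SL $19,708. Book value $27,109.
Accumulated through year 6 = $157,007 − $27,109 = $129,898.

$129,898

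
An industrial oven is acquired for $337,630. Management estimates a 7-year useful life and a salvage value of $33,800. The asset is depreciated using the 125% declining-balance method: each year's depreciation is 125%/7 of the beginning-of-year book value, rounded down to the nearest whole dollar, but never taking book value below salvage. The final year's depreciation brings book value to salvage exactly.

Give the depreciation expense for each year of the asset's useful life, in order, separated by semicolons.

$60,291; $49,524; $40,681; $33,416; $27,449; $22,548; $69,921

Depreciable base = $337,630 − $33,800 = $303,830.
Year 1: ⌊$337,630 × 125%/7⌋ = $60,291. Book value $277,339.
Year 2: ⌊$277,339 × 125%/7⌋ = $49,524. Book value $227,815.
Year 3: ⌊$227,815 × 125%/7⌋ = $40,681. Book value $187,134.
Year 4: ⌊$187,134 × 125%/7⌋ = $33,416. Book value $153,718.
Year 5: ⌊$153,718 × 125%/7⌋ = $27,449. Book value $126,269.
Year 6: ⌊$126,269 × 125%/7⌋ = $22,548. Book value $103,721.
Year 7 (final): $103,721 − $33,800 = $69,921. Book value $33,800.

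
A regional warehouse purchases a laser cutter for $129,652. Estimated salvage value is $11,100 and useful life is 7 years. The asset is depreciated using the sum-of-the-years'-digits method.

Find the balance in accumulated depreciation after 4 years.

Depreciable base = $129,652 − $11,100 = $118,552.
Sum of the years' digits = 7+6+5+4+3+2+1 = 28.
Year 1: $118,552 × 7/28 = $29,638. Book value $100,014.
Year 2: $118,552 × 6/28 = $25,404. Book value $74,610.
Year 3: $118,552 × 5/28 = $21,170. Book value $53,440.
Year 4: $118,552 × 4/28 = $16,936. Book value $36,504.
Accumulated through year 4 = $129,652 − $36,504 = $93,148.

$93,148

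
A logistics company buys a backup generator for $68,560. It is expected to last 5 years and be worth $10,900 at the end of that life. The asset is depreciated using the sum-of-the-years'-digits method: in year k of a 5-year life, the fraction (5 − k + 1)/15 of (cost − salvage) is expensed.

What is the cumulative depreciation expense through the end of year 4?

Depreciable base = $68,560 − $10,900 = $57,660.
Sum of the years' digits = 5+4+3+2+1 = 15.
Year 1: $57,660 × 5/15 = $19,220. Book value $49,340.
Year 2: $57,660 × 4/15 = $15,376. Book value $33,964.
Year 3: $57,660 × 3/15 = $11,532. Book value $22,432.
Year 4: $57,660 × 2/15 = $7,688. Book value $14,744.
Accumulated through year 4 = $68,560 − $14,744 = $53,816.

$53,816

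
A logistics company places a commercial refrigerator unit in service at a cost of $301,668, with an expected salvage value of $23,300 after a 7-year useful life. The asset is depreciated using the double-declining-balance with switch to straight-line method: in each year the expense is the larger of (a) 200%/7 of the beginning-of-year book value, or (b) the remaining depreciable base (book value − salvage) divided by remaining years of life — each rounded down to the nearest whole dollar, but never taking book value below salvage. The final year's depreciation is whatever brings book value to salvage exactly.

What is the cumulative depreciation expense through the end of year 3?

Depreciable base = $301,668 − $23,300 = $278,368.
Year 1: DB = ⌊$301,668 × 200%/7⌋ = $86,190; SL = ⌊$278,368/7⌋ = $39,766 → take DB $86,190. Book value $215,478.
Year 2: DB = ⌊$215,478 × 200%/7⌋ = $61,565; SL = ⌊$192,178/6⌋ = $32,029 → take DB $61,565. Book value $153,913.
Year 3: DB = ⌊$153,913 × 200%/7⌋ = $43,975; SL = ⌊$130,613/5⌋ = $26,122 → take DB $43,975. Book value $109,938.
Accumulated through year 3 = $301,668 − $109,938 = $191,730.

$191,730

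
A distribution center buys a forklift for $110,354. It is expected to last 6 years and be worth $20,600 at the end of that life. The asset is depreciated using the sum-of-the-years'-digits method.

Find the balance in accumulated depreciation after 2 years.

$47,014

Depreciable base = $110,354 − $20,600 = $89,754.
Sum of the years' digits = 6+5+4+3+2+1 = 21.
Year 1: $89,754 × 6/21 = $25,644. Book value $84,710.
Year 2: $89,754 × 5/21 = $21,370. Book value $63,340.
Accumulated through year 2 = $110,354 − $63,340 = $47,014.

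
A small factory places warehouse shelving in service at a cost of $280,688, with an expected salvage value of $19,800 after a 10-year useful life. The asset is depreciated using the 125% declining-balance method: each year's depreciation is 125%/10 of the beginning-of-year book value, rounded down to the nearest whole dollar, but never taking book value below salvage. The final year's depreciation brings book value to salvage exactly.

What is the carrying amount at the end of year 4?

Depreciable base = $280,688 − $19,800 = $260,888.
Year 1: ⌊$280,688 × 125%/10⌋ = $35,086. Book value $245,602.
Year 2: ⌊$245,602 × 125%/10⌋ = $30,700. Book value $214,902.
Year 3: ⌊$214,902 × 125%/10⌋ = $26,862. Book value $188,040.
Year 4: ⌊$188,040 × 125%/10⌋ = $23,505. Book value $164,535.

$164,535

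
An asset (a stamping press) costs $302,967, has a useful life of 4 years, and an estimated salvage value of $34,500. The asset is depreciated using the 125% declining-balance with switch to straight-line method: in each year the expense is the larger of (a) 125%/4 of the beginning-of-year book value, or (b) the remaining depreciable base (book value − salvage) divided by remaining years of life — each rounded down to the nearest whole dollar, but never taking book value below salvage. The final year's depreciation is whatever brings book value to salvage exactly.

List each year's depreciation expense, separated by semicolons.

$94,677; $65,090; $54,350; $54,350

Depreciable base = $302,967 − $34,500 = $268,467.
Year 1: DB = ⌊$302,967 × 125%/4⌋ = $94,677; SL = ⌊$268,467/4⌋ = $67,116 → take DB $94,677. Book value $208,290.
Year 2: DB = ⌊$208,290 × 125%/4⌋ = $65,090; SL = ⌊$173,790/3⌋ = $57,930 → take DB $65,090. Book value $143,200.
Year 3: DB = ⌊$143,200 × 125%/4⌋ = $44,750; SL = ⌊$108,700/2⌋ = $54,350 → take SL $54,350. Book value $88,850.
Year 4 (final): $88,850 − $34,500 = $54,350. Book value $34,500.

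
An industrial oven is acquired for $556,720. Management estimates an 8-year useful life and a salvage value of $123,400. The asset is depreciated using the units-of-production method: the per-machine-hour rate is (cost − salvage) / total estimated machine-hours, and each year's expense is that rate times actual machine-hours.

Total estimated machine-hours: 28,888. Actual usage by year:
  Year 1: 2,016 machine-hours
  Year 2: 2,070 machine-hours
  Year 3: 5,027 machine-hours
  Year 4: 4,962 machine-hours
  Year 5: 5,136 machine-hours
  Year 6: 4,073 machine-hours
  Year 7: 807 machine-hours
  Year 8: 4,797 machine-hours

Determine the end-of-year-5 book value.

$268,555

Depreciable base = $556,720 − $123,400 = $433,320.
Rate = $433,320 / 28,888 machine-hours = $15 per machine-hour.
Year 1: 2,016 × $15 = $30,240. Book value $526,480.
Year 2: 2,070 × $15 = $31,050. Book value $495,430.
Year 3: 5,027 × $15 = $75,405. Book value $420,025.
Year 4: 4,962 × $15 = $74,430. Book value $345,595.
Year 5: 5,136 × $15 = $77,040. Book value $268,555.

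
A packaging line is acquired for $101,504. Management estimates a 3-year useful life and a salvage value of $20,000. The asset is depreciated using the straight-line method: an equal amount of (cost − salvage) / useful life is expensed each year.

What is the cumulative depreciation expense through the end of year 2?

Depreciable base = $101,504 − $20,000 = $81,504.
Annual expense = $81,504 / 3 = $27,168.
End of year 1: book value $74,336.
End of year 2: book value $47,168.
Accumulated through year 2 = $101,504 − $47,168 = $54,336.

$54,336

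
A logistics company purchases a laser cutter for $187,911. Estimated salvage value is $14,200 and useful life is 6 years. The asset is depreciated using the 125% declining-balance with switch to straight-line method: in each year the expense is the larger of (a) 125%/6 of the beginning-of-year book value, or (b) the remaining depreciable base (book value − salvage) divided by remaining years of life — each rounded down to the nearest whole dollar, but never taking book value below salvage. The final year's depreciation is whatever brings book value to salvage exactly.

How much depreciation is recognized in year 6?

$25,893

Depreciable base = $187,911 − $14,200 = $173,711.
Year 1: DB = ⌊$187,911 × 125%/6⌋ = $39,148; SL = ⌊$173,711/6⌋ = $28,951 → take DB $39,148. Book value $148,763.
Year 2: DB = ⌊$148,763 × 125%/6⌋ = $30,992; SL = ⌊$134,563/5⌋ = $26,912 → take DB $30,992. Book value $117,771.
Year 3: DB = ⌊$117,771 × 125%/6⌋ = $24,535; SL = ⌊$103,571/4⌋ = $25,892 → take SL $25,892. Book value $91,879.
Year 4: DB = ⌊$91,879 × 125%/6⌋ = $19,141; SL = ⌊$77,679/3⌋ = $25,893 → take SL $25,893. Book value $65,986.
Year 5: DB = ⌊$65,986 × 125%/6⌋ = $13,747; SL = ⌊$51,786/2⌋ = $25,893 → take SL $25,893. Book value $40,093.
Year 6 (final): $40,093 − $14,200 = $25,893. Book value $14,200.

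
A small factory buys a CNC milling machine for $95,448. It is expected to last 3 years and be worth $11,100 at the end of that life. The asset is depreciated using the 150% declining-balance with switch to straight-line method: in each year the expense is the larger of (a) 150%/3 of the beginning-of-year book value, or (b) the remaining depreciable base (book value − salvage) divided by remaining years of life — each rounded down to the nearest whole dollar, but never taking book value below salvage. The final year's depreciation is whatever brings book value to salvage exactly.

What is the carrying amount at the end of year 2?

Depreciable base = $95,448 − $11,100 = $84,348.
Year 1: DB = ⌊$95,448 × 150%/3⌋ = $47,724; SL = ⌊$84,348/3⌋ = $28,116 → take DB $47,724. Book value $47,724.
Year 2: DB = ⌊$47,724 × 150%/3⌋ = $23,862; SL = ⌊$36,624/2⌋ = $18,312 → take DB $23,862. Book value $23,862.

$23,862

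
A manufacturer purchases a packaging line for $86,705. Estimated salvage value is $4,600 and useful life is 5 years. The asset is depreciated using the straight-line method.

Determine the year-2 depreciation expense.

$16,421

Depreciable base = $86,705 − $4,600 = $82,105.
Annual expense = $82,105 / 5 = $16,421.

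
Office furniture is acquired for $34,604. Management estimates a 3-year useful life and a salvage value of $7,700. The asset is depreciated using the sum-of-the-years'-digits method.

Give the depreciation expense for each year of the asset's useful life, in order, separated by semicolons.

$13,452; $8,968; $4,484

Depreciable base = $34,604 − $7,700 = $26,904.
Sum of the years' digits = 3+2+1 = 6.
Year 1: $26,904 × 3/6 = $13,452. Book value $21,152.
Year 2: $26,904 × 2/6 = $8,968. Book value $12,184.
Year 3: $26,904 × 1/6 = $4,484. Book value $7,700.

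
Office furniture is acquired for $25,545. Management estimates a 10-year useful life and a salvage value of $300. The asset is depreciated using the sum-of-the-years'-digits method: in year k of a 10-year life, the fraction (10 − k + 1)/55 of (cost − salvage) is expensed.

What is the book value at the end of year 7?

Depreciable base = $25,545 − $300 = $25,245.
Sum of the years' digits = 10+9+8+7+6+5+4+3+2+1 = 55.
Year 1: $25,245 × 10/55 = $4,590. Book value $20,955.
Year 2: $25,245 × 9/55 = $4,131. Book value $16,824.
Year 3: $25,245 × 8/55 = $3,672. Book value $13,152.
Year 4: $25,245 × 7/55 = $3,213. Book value $9,939.
Year 5: $25,245 × 6/55 = $2,754. Book value $7,185.
Year 6: $25,245 × 5/55 = $2,295. Book value $4,890.
Year 7: $25,245 × 4/55 = $1,836. Book value $3,054.

$3,054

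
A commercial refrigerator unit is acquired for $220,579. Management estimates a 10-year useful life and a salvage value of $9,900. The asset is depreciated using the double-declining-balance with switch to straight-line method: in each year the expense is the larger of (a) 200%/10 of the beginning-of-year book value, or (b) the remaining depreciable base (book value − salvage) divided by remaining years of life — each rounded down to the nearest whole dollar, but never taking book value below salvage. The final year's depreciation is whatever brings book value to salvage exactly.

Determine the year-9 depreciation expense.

$11,981

Depreciable base = $220,579 − $9,900 = $210,679.
Year 1: DB = ⌊$220,579 × 200%/10⌋ = $44,115; SL = ⌊$210,679/10⌋ = $21,067 → take DB $44,115. Book value $176,464.
Year 2: DB = ⌊$176,464 × 200%/10⌋ = $35,292; SL = ⌊$166,564/9⌋ = $18,507 → take DB $35,292. Book value $141,172.
Year 3: DB = ⌊$141,172 × 200%/10⌋ = $28,234; SL = ⌊$131,272/8⌋ = $16,409 → take DB $28,234. Book value $112,938.
Year 4: DB = ⌊$112,938 × 200%/10⌋ = $22,587; SL = ⌊$103,038/7⌋ = $14,719 → take DB $22,587. Book value $90,351.
Year 5: DB = ⌊$90,351 × 200%/10⌋ = $18,070; SL = ⌊$80,451/6⌋ = $13,408 → take DB $18,070. Book value $72,281.
Year 6: DB = ⌊$72,281 × 200%/10⌋ = $14,456; SL = ⌊$62,381/5⌋ = $12,476 → take DB $14,456. Book value $57,825.
Year 7: DB = ⌊$57,825 × 200%/10⌋ = $11,565; SL = ⌊$47,925/4⌋ = $11,981 → take SL $11,981. Book value $45,844.
Year 8: DB = ⌊$45,844 × 200%/10⌋ = $9,168; SL = ⌊$35,944/3⌋ = $11,981 → take SL $11,981. Book value $33,863.
Year 9: DB = ⌊$33,863 × 200%/10⌋ = $6,772; SL = ⌊$23,963/2⌋ = $11,981 → take SL $11,981. Book value $21,882.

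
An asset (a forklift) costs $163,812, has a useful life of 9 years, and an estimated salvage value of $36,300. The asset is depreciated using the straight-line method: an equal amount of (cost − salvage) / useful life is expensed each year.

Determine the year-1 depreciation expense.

Depreciable base = $163,812 − $36,300 = $127,512.
Annual expense = $127,512 / 9 = $14,168.

$14,168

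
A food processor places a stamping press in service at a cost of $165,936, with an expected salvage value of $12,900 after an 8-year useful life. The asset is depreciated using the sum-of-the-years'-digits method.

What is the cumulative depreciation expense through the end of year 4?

$110,526

Depreciable base = $165,936 − $12,900 = $153,036.
Sum of the years' digits = 8+7+6+5+4+3+2+1 = 36.
Year 1: $153,036 × 8/36 = $34,008. Book value $131,928.
Year 2: $153,036 × 7/36 = $29,757. Book value $102,171.
Year 3: $153,036 × 6/36 = $25,506. Book value $76,665.
Year 4: $153,036 × 5/36 = $21,255. Book value $55,410.
Accumulated through year 4 = $165,936 − $55,410 = $110,526.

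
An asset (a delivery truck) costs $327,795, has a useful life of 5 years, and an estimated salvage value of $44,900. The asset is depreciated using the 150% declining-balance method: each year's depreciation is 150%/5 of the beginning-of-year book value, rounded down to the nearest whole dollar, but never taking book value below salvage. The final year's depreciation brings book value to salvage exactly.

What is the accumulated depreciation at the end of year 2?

Depreciable base = $327,795 − $44,900 = $282,895.
Year 1: ⌊$327,795 × 150%/5⌋ = $98,338. Book value $229,457.
Year 2: ⌊$229,457 × 150%/5⌋ = $68,837. Book value $160,620.
Accumulated through year 2 = $327,795 − $160,620 = $167,175.

$167,175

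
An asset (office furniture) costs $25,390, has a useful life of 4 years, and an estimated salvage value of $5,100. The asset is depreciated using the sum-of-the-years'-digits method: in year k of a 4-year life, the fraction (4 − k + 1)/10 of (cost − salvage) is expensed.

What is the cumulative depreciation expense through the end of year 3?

Depreciable base = $25,390 − $5,100 = $20,290.
Sum of the years' digits = 4+3+2+1 = 10.
Year 1: $20,290 × 4/10 = $8,116. Book value $17,274.
Year 2: $20,290 × 3/10 = $6,087. Book value $11,187.
Year 3: $20,290 × 2/10 = $4,058. Book value $7,129.
Accumulated through year 3 = $25,390 − $7,129 = $18,261.

$18,261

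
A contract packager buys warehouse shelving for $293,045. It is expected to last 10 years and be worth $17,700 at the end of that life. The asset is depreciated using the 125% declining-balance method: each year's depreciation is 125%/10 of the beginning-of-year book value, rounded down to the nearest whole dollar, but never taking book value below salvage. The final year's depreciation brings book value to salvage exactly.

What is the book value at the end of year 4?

Depreciable base = $293,045 − $17,700 = $275,345.
Year 1: ⌊$293,045 × 125%/10⌋ = $36,630. Book value $256,415.
Year 2: ⌊$256,415 × 125%/10⌋ = $32,051. Book value $224,364.
Year 3: ⌊$224,364 × 125%/10⌋ = $28,045. Book value $196,319.
Year 4: ⌊$196,319 × 125%/10⌋ = $24,539. Book value $171,780.

$171,780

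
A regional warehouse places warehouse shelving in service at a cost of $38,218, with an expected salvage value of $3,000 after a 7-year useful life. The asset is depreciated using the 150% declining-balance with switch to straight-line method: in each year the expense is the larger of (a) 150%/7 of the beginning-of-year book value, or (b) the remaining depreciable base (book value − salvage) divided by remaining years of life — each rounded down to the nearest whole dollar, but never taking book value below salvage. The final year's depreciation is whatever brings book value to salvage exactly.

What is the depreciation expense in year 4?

$3,972

Depreciable base = $38,218 − $3,000 = $35,218.
Year 1: DB = ⌊$38,218 × 150%/7⌋ = $8,189; SL = ⌊$35,218/7⌋ = $5,031 → take DB $8,189. Book value $30,029.
Year 2: DB = ⌊$30,029 × 150%/7⌋ = $6,434; SL = ⌊$27,029/6⌋ = $4,504 → take DB $6,434. Book value $23,595.
Year 3: DB = ⌊$23,595 × 150%/7⌋ = $5,056; SL = ⌊$20,595/5⌋ = $4,119 → take DB $5,056. Book value $18,539.
Year 4: DB = ⌊$18,539 × 150%/7⌋ = $3,972; SL = ⌊$15,539/4⌋ = $3,884 → take DB $3,972. Book value $14,567.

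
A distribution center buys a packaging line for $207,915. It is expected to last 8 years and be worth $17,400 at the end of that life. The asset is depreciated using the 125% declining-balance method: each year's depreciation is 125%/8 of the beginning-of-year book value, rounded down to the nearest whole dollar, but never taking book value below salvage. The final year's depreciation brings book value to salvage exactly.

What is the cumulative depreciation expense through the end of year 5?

$119,002

Depreciable base = $207,915 − $17,400 = $190,515.
Year 1: ⌊$207,915 × 125%/8⌋ = $32,486. Book value $175,429.
Year 2: ⌊$175,429 × 125%/8⌋ = $27,410. Book value $148,019.
Year 3: ⌊$148,019 × 125%/8⌋ = $23,127. Book value $124,892.
Year 4: ⌊$124,892 × 125%/8⌋ = $19,514. Book value $105,378.
Year 5: ⌊$105,378 × 125%/8⌋ = $16,465. Book value $88,913.
Accumulated through year 5 = $207,915 − $88,913 = $119,002.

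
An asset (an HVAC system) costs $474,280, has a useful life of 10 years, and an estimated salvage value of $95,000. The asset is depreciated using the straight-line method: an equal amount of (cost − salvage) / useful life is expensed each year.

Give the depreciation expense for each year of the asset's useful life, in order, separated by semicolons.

Depreciable base = $474,280 − $95,000 = $379,280.
Annual expense = $379,280 / 10 = $37,928.
End of year 1: book value $436,352.
End of year 2: book value $398,424.
End of year 3: book value $360,496.
End of year 4: book value $322,568.
End of year 5: book value $284,640.
End of year 6: book value $246,712.
End of year 7: book value $208,784.
End of year 8: book value $170,856.
End of year 9: book value $132,928.
End of year 10: book value $95,000.

$37,928; $37,928; $37,928; $37,928; $37,928; $37,928; $37,928; $37,928; $37,928; $37,928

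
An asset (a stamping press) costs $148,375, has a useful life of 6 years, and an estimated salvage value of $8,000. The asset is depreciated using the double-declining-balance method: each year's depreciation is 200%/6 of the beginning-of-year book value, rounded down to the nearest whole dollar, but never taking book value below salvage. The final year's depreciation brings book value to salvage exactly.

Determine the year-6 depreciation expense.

$11,540

Depreciable base = $148,375 − $8,000 = $140,375.
Year 1: ⌊$148,375 × 200%/6⌋ = $49,458. Book value $98,917.
Year 2: ⌊$98,917 × 200%/6⌋ = $32,972. Book value $65,945.
Year 3: ⌊$65,945 × 200%/6⌋ = $21,981. Book value $43,964.
Year 4: ⌊$43,964 × 200%/6⌋ = $14,654. Book value $29,310.
Year 5: ⌊$29,310 × 200%/6⌋ = $9,770. Book value $19,540.
Year 6 (final): $19,540 − $8,000 = $11,540. Book value $8,000.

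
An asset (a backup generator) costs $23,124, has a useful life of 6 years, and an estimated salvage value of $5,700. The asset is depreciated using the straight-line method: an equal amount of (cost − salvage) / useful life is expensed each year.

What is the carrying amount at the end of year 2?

Depreciable base = $23,124 − $5,700 = $17,424.
Annual expense = $17,424 / 6 = $2,904.
End of year 1: book value $20,220.
End of year 2: book value $17,316.

$17,316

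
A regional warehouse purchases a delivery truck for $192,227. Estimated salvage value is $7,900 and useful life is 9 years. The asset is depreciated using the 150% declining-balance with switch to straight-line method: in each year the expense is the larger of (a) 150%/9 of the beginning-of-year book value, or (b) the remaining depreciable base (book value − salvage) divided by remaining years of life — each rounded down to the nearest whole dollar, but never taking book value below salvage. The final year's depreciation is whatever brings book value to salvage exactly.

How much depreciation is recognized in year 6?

$16,961

Depreciable base = $192,227 − $7,900 = $184,327.
Year 1: DB = ⌊$192,227 × 150%/9⌋ = $32,037; SL = ⌊$184,327/9⌋ = $20,480 → take DB $32,037. Book value $160,190.
Year 2: DB = ⌊$160,190 × 150%/9⌋ = $26,698; SL = ⌊$152,290/8⌋ = $19,036 → take DB $26,698. Book value $133,492.
Year 3: DB = ⌊$133,492 × 150%/9⌋ = $22,248; SL = ⌊$125,592/7⌋ = $17,941 → take DB $22,248. Book value $111,244.
Year 4: DB = ⌊$111,244 × 150%/9⌋ = $18,540; SL = ⌊$103,344/6⌋ = $17,224 → take DB $18,540. Book value $92,704.
Year 5: DB = ⌊$92,704 × 150%/9⌋ = $15,450; SL = ⌊$84,804/5⌋ = $16,960 → take SL $16,960. Book value $75,744.
Year 6: DB = ⌊$75,744 × 150%/9⌋ = $12,624; SL = ⌊$67,844/4⌋ = $16,961 → take SL $16,961. Book value $58,783.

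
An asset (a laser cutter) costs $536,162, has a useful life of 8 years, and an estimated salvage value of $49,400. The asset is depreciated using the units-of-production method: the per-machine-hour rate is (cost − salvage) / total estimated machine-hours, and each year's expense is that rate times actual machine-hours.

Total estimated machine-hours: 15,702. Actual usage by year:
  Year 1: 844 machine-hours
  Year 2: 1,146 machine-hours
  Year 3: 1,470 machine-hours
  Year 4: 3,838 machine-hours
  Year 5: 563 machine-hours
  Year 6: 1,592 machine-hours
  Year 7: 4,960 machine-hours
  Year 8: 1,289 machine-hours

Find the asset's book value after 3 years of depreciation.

$428,902

Depreciable base = $536,162 − $49,400 = $486,762.
Rate = $486,762 / 15,702 machine-hours = $31 per machine-hour.
Year 1: 844 × $31 = $26,164. Book value $509,998.
Year 2: 1,146 × $31 = $35,526. Book value $474,472.
Year 3: 1,470 × $31 = $45,570. Book value $428,902.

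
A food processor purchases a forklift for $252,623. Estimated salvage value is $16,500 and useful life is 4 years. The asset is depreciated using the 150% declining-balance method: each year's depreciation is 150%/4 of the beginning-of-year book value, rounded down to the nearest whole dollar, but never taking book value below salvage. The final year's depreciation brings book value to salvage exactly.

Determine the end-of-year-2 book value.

$98,682

Depreciable base = $252,623 − $16,500 = $236,123.
Year 1: ⌊$252,623 × 150%/4⌋ = $94,733. Book value $157,890.
Year 2: ⌊$157,890 × 150%/4⌋ = $59,208. Book value $98,682.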